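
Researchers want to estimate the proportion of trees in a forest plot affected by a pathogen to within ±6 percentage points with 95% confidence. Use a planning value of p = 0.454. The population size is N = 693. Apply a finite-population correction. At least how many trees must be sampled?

n = 192

For a proportion with margin E = 0.06 at 95% confidence, z = 1.960.
n = p̂(1−p̂)(z/E)² = 0.454 × 0.546 × (1.960/0.06)² = 264.52 — call this n₀.
Finite-population correction with N = 693: n = n₀ / (1 + (n₀−1)/N) = 264.52 / 1.38 = 191.68
Round up: n = 192.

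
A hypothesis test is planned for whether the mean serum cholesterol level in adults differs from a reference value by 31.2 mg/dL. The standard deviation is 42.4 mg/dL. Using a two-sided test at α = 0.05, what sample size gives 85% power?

17

For a one-sample z-test, n = ((z_{α/2} + z_β)·σ/δ)².
z_{α/2} = 1.960 (two-sided α = 0.05); z_β = 1.036 (power 85% → β = 0.15).
n = (2.996 × 42.4 / 31.2)² = 16.58
Round up: n = 17.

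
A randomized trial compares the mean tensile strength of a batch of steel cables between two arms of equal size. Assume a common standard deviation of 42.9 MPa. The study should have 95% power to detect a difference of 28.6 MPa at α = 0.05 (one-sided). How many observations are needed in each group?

For two equal groups, n per group = 2·((z_α + z_β)·σ/δ)².
z_α = 1.645; z_β = 1.645 (power 95%).
n = 2 × (3.290 × 42.9 / 28.6)² = 2 × 24.35 = 48.70
Round up: n = 49 per group.

49 per group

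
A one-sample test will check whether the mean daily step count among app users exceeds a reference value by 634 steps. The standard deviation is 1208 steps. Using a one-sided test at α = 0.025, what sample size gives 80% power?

29

For a one-sample z-test, n = ((z_α + z_β)·σ/δ)².
z_α = 1.960 (one-sided α = 0.025); z_β = 0.842 (power 80% → β = 0.2).
n = (2.802 × 1208 / 634)² = 28.50
Round up: n = 29.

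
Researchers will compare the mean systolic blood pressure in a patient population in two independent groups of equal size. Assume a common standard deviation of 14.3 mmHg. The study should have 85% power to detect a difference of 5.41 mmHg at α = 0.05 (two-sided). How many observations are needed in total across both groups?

For two equal groups, n per group = 2·((z_{α/2} + z_β)·σ/δ)².
z_{α/2} = 1.960; z_β = 1.036 (power 85%).
n = 2 × (2.996 × 14.3 / 5.41)² = 2 × 62.71 = 125.42
Round up: n = 126 per group.
Total across both groups: 2 × 126 = 252.

252 total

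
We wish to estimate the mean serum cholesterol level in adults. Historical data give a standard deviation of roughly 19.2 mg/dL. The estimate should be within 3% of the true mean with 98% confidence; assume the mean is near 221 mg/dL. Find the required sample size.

For a mean, the margin of error is E = z·σ/√n, so n = (zσ/E)².
At 98% confidence, z = 2.326.
E = 3% of 221 = 6.63 mg/dL.
n = (2.326 × 19.2 / 6.63)² = 45.37
Round up: n = 46.

n = 46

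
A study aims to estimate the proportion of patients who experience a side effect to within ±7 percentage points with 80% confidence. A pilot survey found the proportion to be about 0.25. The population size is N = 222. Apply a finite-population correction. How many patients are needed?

For a proportion with margin E = 0.07 at 80% confidence, z = 1.282.
n = p̂(1−p̂)(z/E)² = 0.25 × 0.75 × (1.282/0.07)² = 62.89 — call this n₀.
Finite-population correction with N = 222: n = n₀ / (1 + (n₀−1)/N) = 62.89 / 1.279 = 49.17
Round up: n = 50.

50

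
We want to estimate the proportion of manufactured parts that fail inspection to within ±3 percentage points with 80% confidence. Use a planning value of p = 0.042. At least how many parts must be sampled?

n = 74

For a proportion with margin E = 0.03 at 80% confidence, z = 1.282.
n = p̂(1−p̂)(z/E)² = 0.042 × 0.958 × (1.282/0.03)² = 73.48
Round up: n = 74.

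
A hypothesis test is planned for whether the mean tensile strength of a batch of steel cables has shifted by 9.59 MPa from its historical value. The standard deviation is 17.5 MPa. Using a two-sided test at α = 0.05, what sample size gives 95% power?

For a one-sample z-test, n = ((z_{α/2} + z_β)·σ/δ)².
z_{α/2} = 1.960 (two-sided α = 0.05); z_β = 1.645 (power 95% → β = 0.05).
n = (3.605 × 17.5 / 9.59)² = 43.28
Round up: n = 44.

n = 44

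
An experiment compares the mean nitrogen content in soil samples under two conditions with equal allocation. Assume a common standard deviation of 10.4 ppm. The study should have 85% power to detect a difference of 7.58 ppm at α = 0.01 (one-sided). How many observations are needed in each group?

For two equal groups, n per group = 2·((z_α + z_β)·σ/δ)².
z_α = 2.326; z_β = 1.036 (power 85%).
n = 2 × (3.362 × 10.4 / 7.58)² = 2 × 21.28 = 42.56
Round up: n = 43 per group.

43 per group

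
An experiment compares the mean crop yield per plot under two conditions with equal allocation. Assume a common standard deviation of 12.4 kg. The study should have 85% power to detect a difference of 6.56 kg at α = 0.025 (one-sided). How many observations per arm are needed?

65 per group

For two equal groups, n per group = 2·((z_α + z_β)·σ/δ)².
z_α = 1.960; z_β = 1.036 (power 85%).
n = 2 × (2.996 × 12.4 / 6.56)² = 2 × 32.07 = 64.14
Round up: n = 65 per group.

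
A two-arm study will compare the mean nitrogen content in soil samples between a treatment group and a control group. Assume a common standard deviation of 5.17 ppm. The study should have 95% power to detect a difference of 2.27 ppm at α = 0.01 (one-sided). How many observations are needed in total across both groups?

For two equal groups, n per group = 2·((z_α + z_β)·σ/δ)².
z_α = 2.326; z_β = 1.645 (power 95%).
n = 2 × (3.971 × 5.17 / 2.27)² = 2 × 81.80 = 163.60
Round up: n = 164 per group.
Total across both groups: 2 × 164 = 328.

328 total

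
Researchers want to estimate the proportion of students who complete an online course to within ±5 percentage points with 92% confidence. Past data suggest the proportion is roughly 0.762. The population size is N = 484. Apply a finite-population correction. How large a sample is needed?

For a proportion with margin E = 0.05 at 92% confidence, z = 1.751.
n = p̂(1−p̂)(z/E)² = 0.762 × 0.238 × (1.751/0.05)² = 222.42 — call this n₀.
Finite-population correction with N = 484: n = n₀ / (1 + (n₀−1)/N) = 222.42 / 1.457 = 152.66
Round up: n = 153.

153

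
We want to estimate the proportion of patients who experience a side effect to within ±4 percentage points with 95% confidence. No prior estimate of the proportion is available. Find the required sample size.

For a proportion with margin E = 0.04 at 95% confidence, z = 1.960.
With no prior estimate, use p = 0.5, which maximizes p(1−p) at 0.25.
n = 0.25 × (z/E)² = 0.25 × (1.960/0.04)² = 600.25
Round up: n = 601.

n = 601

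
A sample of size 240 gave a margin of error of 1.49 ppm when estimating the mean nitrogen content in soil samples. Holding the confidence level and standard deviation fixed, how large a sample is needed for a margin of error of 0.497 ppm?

n = 2158

Margin of error scales as 1/√n, so n₂ = n₁·(E₁/E₂)².
n₂ = 240 × (1.49/0.497)² = 240 × 8.988 = 2157.12
Round up: n₂ = 2158.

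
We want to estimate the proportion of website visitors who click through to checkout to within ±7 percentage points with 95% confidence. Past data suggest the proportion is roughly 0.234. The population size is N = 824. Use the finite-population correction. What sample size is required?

For a proportion with margin E = 0.07 at 95% confidence, z = 1.960.
n = p̂(1−p̂)(z/E)² = 0.234 × 0.766 × (1.960/0.07)² = 140.53 — call this n₀.
Finite-population correction with N = 824: n = n₀ / (1 + (n₀−1)/N) = 140.53 / 1.169 = 120.21
Round up: n = 121.

121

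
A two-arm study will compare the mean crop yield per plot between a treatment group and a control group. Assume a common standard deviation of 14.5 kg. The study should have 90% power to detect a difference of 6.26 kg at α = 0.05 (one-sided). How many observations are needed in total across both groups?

184 total

For two equal groups, n per group = 2·((z_α + z_β)·σ/δ)².
z_α = 1.645; z_β = 1.282 (power 90%).
n = 2 × (2.927 × 14.5 / 6.26)² = 2 × 45.97 = 91.94
Round up: n = 92 per group.
Total across both groups: 2 × 92 = 184.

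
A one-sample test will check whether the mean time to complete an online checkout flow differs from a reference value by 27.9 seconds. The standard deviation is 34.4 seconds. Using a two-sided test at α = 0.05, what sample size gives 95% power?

For a one-sample z-test, n = ((z_{α/2} + z_β)·σ/δ)².
z_{α/2} = 1.960 (two-sided α = 0.05); z_β = 1.645 (power 95% → β = 0.05).
n = (3.605 × 34.4 / 27.9)² = 19.76
Round up: n = 20.

20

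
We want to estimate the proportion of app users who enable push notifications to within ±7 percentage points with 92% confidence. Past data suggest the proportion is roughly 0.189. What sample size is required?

For a proportion with margin E = 0.07 at 92% confidence, z = 1.751.
n = p̂(1−p̂)(z/E)² = 0.189 × 0.811 × (1.751/0.07)² = 95.91
Round up: n = 96.

96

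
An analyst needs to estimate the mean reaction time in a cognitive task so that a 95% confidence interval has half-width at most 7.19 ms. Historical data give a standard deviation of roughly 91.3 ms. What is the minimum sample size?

For a mean, the margin of error is E = z·σ/√n, so n = (zσ/E)².
At 95% confidence, z = 1.960.
n = (1.960 × 91.3 / 7.19)² = 619.44
Round up: n = 620.

620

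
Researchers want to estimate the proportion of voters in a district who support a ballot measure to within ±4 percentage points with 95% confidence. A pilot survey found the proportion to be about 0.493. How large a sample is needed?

For a proportion with margin E = 0.04 at 95% confidence, z = 1.960.
n = p̂(1−p̂)(z/E)² = 0.493 × 0.507 × (1.960/0.04)² = 600.13
Round up: n = 601.

601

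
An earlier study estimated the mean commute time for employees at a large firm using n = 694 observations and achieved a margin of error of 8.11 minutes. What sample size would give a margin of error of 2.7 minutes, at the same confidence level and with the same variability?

n = 6262

Margin of error scales as 1/√n, so n₂ = n₁·(E₁/E₂)².
n₂ = 694 × (8.11/2.7)² = 694 × 9.022 = 6261.27
Round up: n₂ = 6262.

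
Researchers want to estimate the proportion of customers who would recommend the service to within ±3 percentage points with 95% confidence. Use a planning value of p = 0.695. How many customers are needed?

For a proportion with margin E = 0.03 at 95% confidence, z = 1.960.
n = p̂(1−p̂)(z/E)² = 0.695 × 0.305 × (1.960/0.03)² = 904.80
Round up: n = 905.

n = 905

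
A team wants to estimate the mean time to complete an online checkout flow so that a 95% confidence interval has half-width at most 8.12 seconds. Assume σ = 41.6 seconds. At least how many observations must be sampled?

101

For a mean, the margin of error is E = z·σ/√n, so n = (zσ/E)².
At 95% confidence, z = 1.960.
n = (1.960 × 41.6 / 8.12)² = 100.83
Round up: n = 101.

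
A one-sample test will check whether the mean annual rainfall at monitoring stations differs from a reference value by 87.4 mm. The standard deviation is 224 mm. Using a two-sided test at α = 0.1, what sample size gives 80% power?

41

For a one-sample z-test, n = ((z_{α/2} + z_β)·σ/δ)².
z_{α/2} = 1.645 (two-sided α = 0.1); z_β = 0.842 (power 80% → β = 0.2).
n = (2.487 × 224 / 87.4)² = 40.63
Round up: n = 41.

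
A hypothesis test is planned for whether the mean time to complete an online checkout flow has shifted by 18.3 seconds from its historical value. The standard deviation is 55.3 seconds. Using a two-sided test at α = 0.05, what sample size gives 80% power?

n = 72

For a one-sample z-test, n = ((z_{α/2} + z_β)·σ/δ)².
z_{α/2} = 1.960 (two-sided α = 0.05); z_β = 0.842 (power 80% → β = 0.2).
n = (2.802 × 55.3 / 18.3)² = 71.69
Round up: n = 72.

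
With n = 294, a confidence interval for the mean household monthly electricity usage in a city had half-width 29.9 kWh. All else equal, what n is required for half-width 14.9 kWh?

Margin of error scales as 1/√n, so n₂ = n₁·(E₁/E₂)².
n₂ = 294 × (29.9/14.9)² = 294 × 4.027 = 1183.94
Round up: n₂ = 1184.

n = 1184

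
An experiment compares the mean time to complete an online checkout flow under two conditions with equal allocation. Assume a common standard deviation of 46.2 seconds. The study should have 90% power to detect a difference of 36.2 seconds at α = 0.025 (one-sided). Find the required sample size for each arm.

35 per group

For two equal groups, n per group = 2·((z_α + z_β)·σ/δ)².
z_α = 1.960; z_β = 1.282 (power 90%).
n = 2 × (3.242 × 46.2 / 36.2)² = 2 × 17.12 = 34.24
Round up: n = 35 per group.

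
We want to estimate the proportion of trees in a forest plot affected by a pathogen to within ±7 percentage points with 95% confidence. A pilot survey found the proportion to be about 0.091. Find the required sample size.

65

For a proportion with margin E = 0.07 at 95% confidence, z = 1.960.
n = p̂(1−p̂)(z/E)² = 0.091 × 0.909 × (1.960/0.07)² = 64.85
Round up: n = 65.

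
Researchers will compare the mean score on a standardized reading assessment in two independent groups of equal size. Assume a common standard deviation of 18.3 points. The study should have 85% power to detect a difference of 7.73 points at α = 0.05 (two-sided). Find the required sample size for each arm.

101 per group

For two equal groups, n per group = 2·((z_{α/2} + z_β)·σ/δ)².
z_{α/2} = 1.960; z_β = 1.036 (power 85%).
n = 2 × (2.996 × 18.3 / 7.73)² = 2 × 50.31 = 100.62
Round up: n = 101 per group.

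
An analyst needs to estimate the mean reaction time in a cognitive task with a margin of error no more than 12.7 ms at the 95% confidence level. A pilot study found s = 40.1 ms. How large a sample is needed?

39

For a mean, the margin of error is E = z·σ/√n, so n = (zσ/E)².
At 95% confidence, z = 1.960.
n = (1.960 × 40.1 / 12.7)² = 38.30
Round up: n = 39.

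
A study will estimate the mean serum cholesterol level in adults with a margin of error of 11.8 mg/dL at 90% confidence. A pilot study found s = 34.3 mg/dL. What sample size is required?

23

For a mean, the margin of error is E = z·σ/√n, so n = (zσ/E)².
At 90% confidence, z = 1.645.
n = (1.645 × 34.3 / 11.8)² = 22.86
Round up: n = 23.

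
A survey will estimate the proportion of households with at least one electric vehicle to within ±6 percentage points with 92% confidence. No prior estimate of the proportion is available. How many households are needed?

213

For a proportion with margin E = 0.06 at 92% confidence, z = 1.751.
With no prior estimate, use p = 0.5, which maximizes p(1−p) at 0.25.
n = 0.25 × (z/E)² = 0.25 × (1.751/0.06)² = 212.92
Round up: n = 213.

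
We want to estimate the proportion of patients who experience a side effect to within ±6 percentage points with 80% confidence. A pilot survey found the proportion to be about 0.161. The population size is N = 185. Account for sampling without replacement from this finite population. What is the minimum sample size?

47

For a proportion with margin E = 0.06 at 80% confidence, z = 1.282.
n = p̂(1−p̂)(z/E)² = 0.161 × 0.839 × (1.282/0.06)² = 61.67 — call this n₀.
Finite-population correction with N = 185: n = n₀ / (1 + (n₀−1)/N) = 61.67 / 1.328 = 46.44
Round up: n = 47.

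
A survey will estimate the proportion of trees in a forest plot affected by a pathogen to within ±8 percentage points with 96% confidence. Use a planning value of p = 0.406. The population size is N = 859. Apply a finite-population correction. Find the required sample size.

For a proportion with margin E = 0.08 at 96% confidence, z = 2.054.
n = p̂(1−p̂)(z/E)² = 0.406 × 0.594 × (2.054/0.08)² = 158.98 — call this n₀.
Finite-population correction with N = 859: n = n₀ / (1 + (n₀−1)/N) = 158.98 / 1.184 = 134.27
Round up: n = 135.

135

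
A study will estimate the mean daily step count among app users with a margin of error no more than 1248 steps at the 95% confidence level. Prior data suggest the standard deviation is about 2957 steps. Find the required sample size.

22

For a mean, the margin of error is E = z·σ/√n, so n = (zσ/E)².
At 95% confidence, z = 1.960.
n = (1.960 × 2957 / 1248)² = 21.57
Round up: n = 22.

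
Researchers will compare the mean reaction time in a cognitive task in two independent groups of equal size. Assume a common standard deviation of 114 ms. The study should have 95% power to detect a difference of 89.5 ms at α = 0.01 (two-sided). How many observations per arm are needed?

58 per group

For two equal groups, n per group = 2·((z_{α/2} + z_β)·σ/δ)².
z_{α/2} = 2.576; z_β = 1.645 (power 95%).
n = 2 × (4.221 × 114 / 89.5)² = 2 × 28.91 = 57.82
Round up: n = 58 per group.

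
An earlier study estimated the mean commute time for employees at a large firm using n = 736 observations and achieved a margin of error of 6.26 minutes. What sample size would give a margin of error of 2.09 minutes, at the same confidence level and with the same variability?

6603

Margin of error scales as 1/√n, so n₂ = n₁·(E₁/E₂)².
n₂ = 736 × (6.26/2.09)² = 736 × 8.971 = 6602.66
Round up: n₂ = 6603.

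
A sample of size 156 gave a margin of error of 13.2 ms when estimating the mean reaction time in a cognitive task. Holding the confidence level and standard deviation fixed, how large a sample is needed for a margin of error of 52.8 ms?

10

Margin of error scales as 1/√n, so n₂ = n₁·(E₁/E₂)².
n₂ = 156 × (13.2/52.8)² = 156 × 0.0625 = 9.75
Round up: n₂ = 10.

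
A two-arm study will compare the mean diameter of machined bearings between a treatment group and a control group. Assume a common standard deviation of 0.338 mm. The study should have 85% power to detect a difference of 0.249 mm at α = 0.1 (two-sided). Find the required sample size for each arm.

For two equal groups, n per group = 2·((z_{α/2} + z_β)·σ/δ)².
z_{α/2} = 1.645; z_β = 1.036 (power 85%).
n = 2 × (2.681 × 0.338 / 0.249)² = 2 × 13.24 = 26.48
Round up: n = 27 per group.

27 per group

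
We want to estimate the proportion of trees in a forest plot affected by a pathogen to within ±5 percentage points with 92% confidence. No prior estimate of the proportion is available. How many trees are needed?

For a proportion with margin E = 0.05 at 92% confidence, z = 1.751.
With no prior estimate, use p = 0.5, which maximizes p(1−p) at 0.25.
n = 0.25 × (z/E)² = 0.25 × (1.751/0.05)² = 306.60
Round up: n = 307.

n = 307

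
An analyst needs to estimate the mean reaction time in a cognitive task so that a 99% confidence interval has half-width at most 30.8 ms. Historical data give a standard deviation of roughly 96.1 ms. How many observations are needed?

n = 65

For a mean, the margin of error is E = z·σ/√n, so n = (zσ/E)².
At 99% confidence, z = 2.576.
n = (2.576 × 96.1 / 30.8)² = 64.60
Round up: n = 65.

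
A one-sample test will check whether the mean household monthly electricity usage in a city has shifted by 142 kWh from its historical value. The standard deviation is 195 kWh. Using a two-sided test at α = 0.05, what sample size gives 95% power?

n = 25

For a one-sample z-test, n = ((z_{α/2} + z_β)·σ/δ)².
z_{α/2} = 1.960 (two-sided α = 0.05); z_β = 1.645 (power 95% → β = 0.05).
n = (3.605 × 195 / 142)² = 24.51
Round up: n = 25.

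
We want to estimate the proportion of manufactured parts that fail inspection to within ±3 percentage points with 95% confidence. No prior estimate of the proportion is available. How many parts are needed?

For a proportion with margin E = 0.03 at 95% confidence, z = 1.960.
With no prior estimate, use p = 0.5, which maximizes p(1−p) at 0.25.
n = 0.25 × (z/E)² = 0.25 × (1.960/0.03)² = 1067.11
Round up: n = 1068.

1068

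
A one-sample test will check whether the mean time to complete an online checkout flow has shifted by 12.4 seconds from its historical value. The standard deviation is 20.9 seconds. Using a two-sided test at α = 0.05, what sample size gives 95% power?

For a one-sample z-test, n = ((z_{α/2} + z_β)·σ/δ)².
z_{α/2} = 1.960 (two-sided α = 0.05); z_β = 1.645 (power 95% → β = 0.05).
n = (3.605 × 20.9 / 12.4)² = 36.92
Round up: n = 37.

37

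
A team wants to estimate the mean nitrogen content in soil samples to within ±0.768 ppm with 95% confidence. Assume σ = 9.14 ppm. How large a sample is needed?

n = 545

For a mean, the margin of error is E = z·σ/√n, so n = (zσ/E)².
At 95% confidence, z = 1.960.
n = (1.960 × 9.14 / 0.768)² = 544.10
Round up: n = 545.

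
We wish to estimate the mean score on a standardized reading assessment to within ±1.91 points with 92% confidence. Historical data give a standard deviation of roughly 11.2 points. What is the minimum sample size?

For a mean, the margin of error is E = z·σ/√n, so n = (zσ/E)².
At 92% confidence, z = 1.751.
n = (1.751 × 11.2 / 1.91)² = 105.42
Round up: n = 106.

106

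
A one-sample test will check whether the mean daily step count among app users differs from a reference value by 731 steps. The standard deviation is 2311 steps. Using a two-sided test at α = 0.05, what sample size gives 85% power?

For a one-sample z-test, n = ((z_{α/2} + z_β)·σ/δ)².
z_{α/2} = 1.960 (two-sided α = 0.05); z_β = 1.036 (power 85% → β = 0.15).
n = (2.996 × 2311 / 731)² = 89.71
Round up: n = 90.

90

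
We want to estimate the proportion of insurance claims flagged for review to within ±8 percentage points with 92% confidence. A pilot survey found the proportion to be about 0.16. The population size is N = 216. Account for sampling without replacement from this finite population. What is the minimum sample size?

50

For a proportion with margin E = 0.08 at 92% confidence, z = 1.751.
n = p̂(1−p̂)(z/E)² = 0.16 × 0.84 × (1.751/0.08)² = 64.39 — call this n₀.
Finite-population correction with N = 216: n = n₀ / (1 + (n₀−1)/N) = 64.39 / 1.293 = 49.80
Round up: n = 50.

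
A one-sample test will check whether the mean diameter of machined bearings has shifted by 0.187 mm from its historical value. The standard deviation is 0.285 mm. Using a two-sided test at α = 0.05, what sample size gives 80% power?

19

For a one-sample z-test, n = ((z_{α/2} + z_β)·σ/δ)².
z_{α/2} = 1.960 (two-sided α = 0.05); z_β = 0.842 (power 80% → β = 0.2).
n = (2.802 × 0.285 / 0.187)² = 18.24
Round up: n = 19.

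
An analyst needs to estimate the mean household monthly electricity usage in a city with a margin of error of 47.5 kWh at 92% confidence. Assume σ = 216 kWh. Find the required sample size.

64

For a mean, the margin of error is E = z·σ/√n, so n = (zσ/E)².
At 92% confidence, z = 1.751.
n = (1.751 × 216 / 47.5)² = 63.40
Round up: n = 64.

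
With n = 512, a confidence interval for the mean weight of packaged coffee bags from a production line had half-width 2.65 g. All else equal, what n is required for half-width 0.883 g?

Margin of error scales as 1/√n, so n₂ = n₁·(E₁/E₂)².
n₂ = 512 × (2.65/0.883)² = 512 × 9.007 = 4611.58
Round up: n₂ = 4612.

4612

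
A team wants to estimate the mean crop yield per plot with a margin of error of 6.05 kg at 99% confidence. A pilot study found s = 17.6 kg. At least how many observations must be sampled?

n = 57

For a mean, the margin of error is E = z·σ/√n, so n = (zσ/E)².
At 99% confidence, z = 2.576.
n = (2.576 × 17.6 / 6.05)² = 56.16
Round up: n = 57.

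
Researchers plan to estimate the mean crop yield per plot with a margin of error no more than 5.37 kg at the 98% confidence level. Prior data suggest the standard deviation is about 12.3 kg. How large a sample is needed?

29

For a mean, the margin of error is E = z·σ/√n, so n = (zσ/E)².
At 98% confidence, z = 2.326.
n = (2.326 × 12.3 / 5.37)² = 28.38
Round up: n = 29.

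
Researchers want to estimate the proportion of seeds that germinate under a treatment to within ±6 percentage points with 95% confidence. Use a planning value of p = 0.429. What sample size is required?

262

For a proportion with margin E = 0.06 at 95% confidence, z = 1.960.
n = p̂(1−p̂)(z/E)² = 0.429 × 0.571 × (1.960/0.06)² = 261.40
Round up: n = 262.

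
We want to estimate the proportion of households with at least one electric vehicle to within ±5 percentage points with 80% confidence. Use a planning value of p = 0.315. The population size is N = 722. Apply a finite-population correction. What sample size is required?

For a proportion with margin E = 0.05 at 80% confidence, z = 1.282.
n = p̂(1−p̂)(z/E)² = 0.315 × 0.685 × (1.282/0.05)² = 141.85 — call this n₀.
Finite-population correction with N = 722: n = n₀ / (1 + (n₀−1)/N) = 141.85 / 1.195 = 118.70
Round up: n = 119.

119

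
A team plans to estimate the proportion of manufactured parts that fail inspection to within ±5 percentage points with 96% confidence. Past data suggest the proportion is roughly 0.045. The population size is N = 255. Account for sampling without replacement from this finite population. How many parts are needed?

For a proportion with margin E = 0.05 at 96% confidence, z = 2.054.
n = p̂(1−p̂)(z/E)² = 0.045 × 0.955 × (2.054/0.05)² = 72.52 — call this n₀.
Finite-population correction with N = 255: n = n₀ / (1 + (n₀−1)/N) = 72.52 / 1.28 = 56.66
Round up: n = 57.

57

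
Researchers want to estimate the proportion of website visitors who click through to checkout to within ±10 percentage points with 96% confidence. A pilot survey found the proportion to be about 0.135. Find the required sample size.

n = 50

For a proportion with margin E = 0.1 at 96% confidence, z = 2.054.
n = p̂(1−p̂)(z/E)² = 0.135 × 0.865 × (2.054/0.1)² = 49.27
Round up: n = 50.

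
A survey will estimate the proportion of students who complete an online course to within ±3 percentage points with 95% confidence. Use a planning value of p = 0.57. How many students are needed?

1047

For a proportion with margin E = 0.03 at 95% confidence, z = 1.960.
n = p̂(1−p̂)(z/E)² = 0.57 × 0.43 × (1.960/0.03)² = 1046.20
Round up: n = 1047.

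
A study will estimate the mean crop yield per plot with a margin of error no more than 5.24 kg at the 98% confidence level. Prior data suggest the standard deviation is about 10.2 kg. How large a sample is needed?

For a mean, the margin of error is E = z·σ/√n, so n = (zσ/E)².
At 98% confidence, z = 2.326.
n = (2.326 × 10.2 / 5.24)² = 20.50
Round up: n = 21.

21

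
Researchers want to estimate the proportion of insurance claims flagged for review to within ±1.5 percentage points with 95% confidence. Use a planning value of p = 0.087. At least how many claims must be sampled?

For a proportion with margin E = 0.015 at 95% confidence, z = 1.960.
n = p̂(1−p̂)(z/E)² = 0.087 × 0.913 × (1.960/0.015)² = 1356.19
Round up: n = 1357.

1357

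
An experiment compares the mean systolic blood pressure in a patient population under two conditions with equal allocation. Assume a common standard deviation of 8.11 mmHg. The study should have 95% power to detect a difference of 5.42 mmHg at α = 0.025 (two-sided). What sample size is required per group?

68 per group

For two equal groups, n per group = 2·((z_{α/2} + z_β)·σ/δ)².
z_{α/2} = 2.241; z_β = 1.645 (power 95%).
n = 2 × (3.886 × 8.11 / 5.42)² = 2 × 33.81 = 67.62
Round up: n = 68 per group.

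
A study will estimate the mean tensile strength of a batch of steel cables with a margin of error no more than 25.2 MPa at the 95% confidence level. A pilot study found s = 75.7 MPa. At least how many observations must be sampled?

35

For a mean, the margin of error is E = z·σ/√n, so n = (zσ/E)².
At 95% confidence, z = 1.960.
n = (1.960 × 75.7 / 25.2)² = 34.67
Round up: n = 35.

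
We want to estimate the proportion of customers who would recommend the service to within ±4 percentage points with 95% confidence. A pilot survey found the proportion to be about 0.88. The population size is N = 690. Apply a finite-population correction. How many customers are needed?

For a proportion with margin E = 0.04 at 95% confidence, z = 1.960.
n = p̂(1−p̂)(z/E)² = 0.88 × 0.12 × (1.960/0.04)² = 253.55 — call this n₀.
Finite-population correction with N = 690: n = n₀ / (1 + (n₀−1)/N) = 253.55 / 1.366 = 185.61
Round up: n = 186.

186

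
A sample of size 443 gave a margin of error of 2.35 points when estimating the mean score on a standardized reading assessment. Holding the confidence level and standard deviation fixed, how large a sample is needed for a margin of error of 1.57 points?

993

Margin of error scales as 1/√n, so n₂ = n₁·(E₁/E₂)².
n₂ = 443 × (2.35/1.57)² = 443 × 2.24 = 992.32
Round up: n₂ = 993.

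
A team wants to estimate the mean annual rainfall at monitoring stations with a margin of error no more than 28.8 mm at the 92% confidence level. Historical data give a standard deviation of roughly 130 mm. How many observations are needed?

For a mean, the margin of error is E = z·σ/√n, so n = (zσ/E)².
At 92% confidence, z = 1.751.
n = (1.751 × 130 / 28.8)² = 62.47
Round up: n = 63.

63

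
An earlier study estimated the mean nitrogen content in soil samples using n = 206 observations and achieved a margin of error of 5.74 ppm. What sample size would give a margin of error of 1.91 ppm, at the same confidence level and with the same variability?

n = 1861

Margin of error scales as 1/√n, so n₂ = n₁·(E₁/E₂)².
n₂ = 206 × (5.74/1.91)² = 206 × 9.031 = 1860.39
Round up: n₂ = 1861.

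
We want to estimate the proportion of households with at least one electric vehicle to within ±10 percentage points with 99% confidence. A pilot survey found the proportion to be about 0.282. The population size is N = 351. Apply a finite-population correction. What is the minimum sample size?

For a proportion with margin E = 0.1 at 99% confidence, z = 2.576.
n = p̂(1−p̂)(z/E)² = 0.282 × 0.718 × (2.576/0.1)² = 134.36 — call this n₀.
Finite-population correction with N = 351: n = n₀ / (1 + (n₀−1)/N) = 134.36 / 1.38 = 97.36
Round up: n = 98.

n = 98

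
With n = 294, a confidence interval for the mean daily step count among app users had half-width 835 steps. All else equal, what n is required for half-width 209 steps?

Margin of error scales as 1/√n, so n₂ = n₁·(E₁/E₂)².
n₂ = 294 × (835/209)² = 294 × 15.96 = 4692.24
Round up: n₂ = 4693.

4693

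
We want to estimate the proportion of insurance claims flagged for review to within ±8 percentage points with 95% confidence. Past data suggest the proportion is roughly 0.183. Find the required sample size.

For a proportion with margin E = 0.08 at 95% confidence, z = 1.960.
n = p̂(1−p̂)(z/E)² = 0.183 × 0.817 × (1.960/0.08)² = 89.74
Round up: n = 90.

90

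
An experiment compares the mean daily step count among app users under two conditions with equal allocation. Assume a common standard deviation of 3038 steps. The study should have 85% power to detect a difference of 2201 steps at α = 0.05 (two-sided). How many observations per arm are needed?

For two equal groups, n per group = 2·((z_{α/2} + z_β)·σ/δ)².
z_{α/2} = 1.960; z_β = 1.036 (power 85%).
n = 2 × (2.996 × 3038 / 2201)² = 2 × 17.10 = 34.20
Round up: n = 35 per group.

35 per group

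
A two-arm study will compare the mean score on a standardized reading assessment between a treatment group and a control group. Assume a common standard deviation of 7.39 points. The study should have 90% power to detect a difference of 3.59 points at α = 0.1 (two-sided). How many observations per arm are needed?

For two equal groups, n per group = 2·((z_{α/2} + z_β)·σ/δ)².
z_{α/2} = 1.645; z_β = 1.282 (power 90%).
n = 2 × (2.927 × 7.39 / 3.59)² = 2 × 36.30 = 72.60
Round up: n = 73 per group.

73 per group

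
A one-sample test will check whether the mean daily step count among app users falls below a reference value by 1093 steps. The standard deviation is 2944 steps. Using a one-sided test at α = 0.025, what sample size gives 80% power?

n = 57

For a one-sample z-test, n = ((z_α + z_β)·σ/δ)².
z_α = 1.960 (one-sided α = 0.025); z_β = 0.842 (power 80% → β = 0.2).
n = (2.802 × 2944 / 1093)² = 56.96
Round up: n = 57.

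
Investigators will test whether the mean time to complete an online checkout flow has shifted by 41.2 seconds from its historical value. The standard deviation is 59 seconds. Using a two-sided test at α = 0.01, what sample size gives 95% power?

For a one-sample z-test, n = ((z_{α/2} + z_β)·σ/δ)².
z_{α/2} = 2.576 (two-sided α = 0.01); z_β = 1.645 (power 95% → β = 0.05).
n = (4.221 × 59 / 41.2)² = 36.54
Round up: n = 37.

37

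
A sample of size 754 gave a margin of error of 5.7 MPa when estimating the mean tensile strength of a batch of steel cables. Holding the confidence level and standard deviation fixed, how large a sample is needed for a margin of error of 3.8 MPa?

Margin of error scales as 1/√n, so n₂ = n₁·(E₁/E₂)².
n₂ = 754 × (5.7/3.8)² = 754 × 2.25 = 1696.50
Round up: n₂ = 1697.

1697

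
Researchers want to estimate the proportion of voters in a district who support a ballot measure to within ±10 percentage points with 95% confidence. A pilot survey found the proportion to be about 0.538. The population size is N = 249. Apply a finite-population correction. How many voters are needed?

n = 70

For a proportion with margin E = 0.1 at 95% confidence, z = 1.960.
n = p̂(1−p̂)(z/E)² = 0.538 × 0.462 × (1.960/0.1)² = 95.49 — call this n₀.
Finite-population correction with N = 249: n = n₀ / (1 + (n₀−1)/N) = 95.49 / 1.379 = 69.25
Round up: n = 70.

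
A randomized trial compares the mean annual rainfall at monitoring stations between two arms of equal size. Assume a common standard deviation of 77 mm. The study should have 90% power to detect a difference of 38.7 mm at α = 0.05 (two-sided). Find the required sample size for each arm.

For two equal groups, n per group = 2·((z_{α/2} + z_β)·σ/δ)².
z_{α/2} = 1.960; z_β = 1.282 (power 90%).
n = 2 × (3.242 × 77 / 38.7)² = 2 × 41.61 = 83.22
Round up: n = 84 per group.

84 per group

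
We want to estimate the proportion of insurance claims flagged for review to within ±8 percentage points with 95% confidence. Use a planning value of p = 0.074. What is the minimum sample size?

42

For a proportion with margin E = 0.08 at 95% confidence, z = 1.960.
n = p̂(1−p̂)(z/E)² = 0.074 × 0.926 × (1.960/0.08)² = 41.13
Round up: n = 42.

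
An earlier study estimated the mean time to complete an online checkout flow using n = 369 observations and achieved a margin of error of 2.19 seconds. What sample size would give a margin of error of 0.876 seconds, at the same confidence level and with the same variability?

2307

Margin of error scales as 1/√n, so n₂ = n₁·(E₁/E₂)².
n₂ = 369 × (2.19/0.876)² = 369 × 6.25 = 2306.25
Round up: n₂ = 2307.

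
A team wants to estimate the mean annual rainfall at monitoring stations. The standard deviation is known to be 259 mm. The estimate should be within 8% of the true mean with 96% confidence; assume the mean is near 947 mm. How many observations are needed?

50

For a mean, the margin of error is E = z·σ/√n, so n = (zσ/E)².
At 96% confidence, z = 2.054.
E = 8% of 947 = 75.76 mm.
n = (2.054 × 259 / 75.76)² = 49.31
Round up: n = 50.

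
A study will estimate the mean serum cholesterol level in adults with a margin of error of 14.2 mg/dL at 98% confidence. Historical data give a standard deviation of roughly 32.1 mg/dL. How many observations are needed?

For a mean, the margin of error is E = z·σ/√n, so n = (zσ/E)².
At 98% confidence, z = 2.326.
n = (2.326 × 32.1 / 14.2)² = 27.65
Round up: n = 28.

28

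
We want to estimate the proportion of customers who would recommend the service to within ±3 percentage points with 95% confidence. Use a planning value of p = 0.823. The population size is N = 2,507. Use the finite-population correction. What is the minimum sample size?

For a proportion with margin E = 0.03 at 95% confidence, z = 1.960.
n = p̂(1−p̂)(z/E)² = 0.823 × 0.177 × (1.960/0.03)² = 621.79 — call this n₀.
Finite-population correction with N = 2,507: n = n₀ / (1 + (n₀−1)/N) = 621.79 / 1.248 = 498.23
Round up: n = 499.

n = 499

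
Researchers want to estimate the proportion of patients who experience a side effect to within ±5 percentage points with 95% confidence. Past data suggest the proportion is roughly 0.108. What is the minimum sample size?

For a proportion with margin E = 0.05 at 95% confidence, z = 1.960.
n = p̂(1−p̂)(z/E)² = 0.108 × 0.892 × (1.960/0.05)² = 148.03
Round up: n = 149.

149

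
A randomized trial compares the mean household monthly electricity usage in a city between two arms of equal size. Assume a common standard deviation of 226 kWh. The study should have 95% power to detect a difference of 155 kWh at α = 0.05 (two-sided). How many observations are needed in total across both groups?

For two equal groups, n per group = 2·((z_{α/2} + z_β)·σ/δ)².
z_{α/2} = 1.960; z_β = 1.645 (power 95%).
n = 2 × (3.605 × 226 / 155)² = 2 × 27.63 = 55.26
Round up: n = 56 per group.
Total across both groups: 2 × 56 = 112.

112 total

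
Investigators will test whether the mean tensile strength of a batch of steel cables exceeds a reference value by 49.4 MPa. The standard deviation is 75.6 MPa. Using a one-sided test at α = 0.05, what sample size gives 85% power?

17

For a one-sample z-test, n = ((z_α + z_β)·σ/δ)².
z_α = 1.645 (one-sided α = 0.05); z_β = 1.036 (power 85% → β = 0.15).
n = (2.681 × 75.6 / 49.4)² = 16.83
Round up: n = 17.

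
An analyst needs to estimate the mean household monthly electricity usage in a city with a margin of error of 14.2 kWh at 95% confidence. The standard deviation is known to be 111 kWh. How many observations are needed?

For a mean, the margin of error is E = z·σ/√n, so n = (zσ/E)².
At 95% confidence, z = 1.960.
n = (1.960 × 111 / 14.2)² = 234.74
Round up: n = 235.

235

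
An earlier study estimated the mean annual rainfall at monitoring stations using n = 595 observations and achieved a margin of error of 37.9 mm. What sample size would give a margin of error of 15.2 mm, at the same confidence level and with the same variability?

Margin of error scales as 1/√n, so n₂ = n₁·(E₁/E₂)².
n₂ = 595 × (37.9/15.2)² = 595 × 6.217 = 3699.11
Round up: n₂ = 3700.

3700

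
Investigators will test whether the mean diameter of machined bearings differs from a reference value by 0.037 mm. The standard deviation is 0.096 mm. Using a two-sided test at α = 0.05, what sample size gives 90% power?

n = 71

For a one-sample z-test, n = ((z_{α/2} + z_β)·σ/δ)².
z_{α/2} = 1.960 (two-sided α = 0.05); z_β = 1.282 (power 90% → β = 0.1).
n = (3.242 × 0.096 / 0.037)² = 70.76
Round up: n = 71.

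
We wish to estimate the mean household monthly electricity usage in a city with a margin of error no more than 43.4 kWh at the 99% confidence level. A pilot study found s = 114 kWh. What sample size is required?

For a mean, the margin of error is E = z·σ/√n, so n = (zσ/E)².
At 99% confidence, z = 2.576.
n = (2.576 × 114 / 43.4)² = 45.78
Round up: n = 46.

n = 46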